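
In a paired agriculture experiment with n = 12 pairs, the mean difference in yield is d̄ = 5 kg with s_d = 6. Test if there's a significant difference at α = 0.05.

t = d̄/(s_d/√n) = 5/(6/√12) = 2.887. df = 11, critical t = ±2.201. Reject H₀.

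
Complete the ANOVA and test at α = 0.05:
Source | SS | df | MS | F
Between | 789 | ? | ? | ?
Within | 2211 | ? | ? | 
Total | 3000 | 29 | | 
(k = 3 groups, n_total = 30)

df_between = 2, df_within = 27. MS_between = 394.5, MS_within = 81.89. F = 4.818, F_crit ≈ 3.354. Reject H₀.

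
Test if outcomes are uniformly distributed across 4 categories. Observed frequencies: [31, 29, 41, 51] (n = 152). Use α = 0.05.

Expected = 38 each. χ² = Σ(O-E)²/E = 8.105. df = 3, critical value = 7.815. Reject H₀.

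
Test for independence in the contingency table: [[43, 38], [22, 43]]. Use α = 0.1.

χ² = 5.405. df = 1, critical = 2.706. Reject H₀. Variables are dependent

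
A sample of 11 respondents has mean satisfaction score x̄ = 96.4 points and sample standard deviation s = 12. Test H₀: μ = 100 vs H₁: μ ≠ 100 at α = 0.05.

t = (x̄ - μ₀)/(s/√n) = (96.4 - 100)/(12/√11) = -0.995. df = 10, critical t = ±2.228. Fail to reject H₀.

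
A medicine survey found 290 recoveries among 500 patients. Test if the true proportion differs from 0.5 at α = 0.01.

p̂ = 0.58, p₀ = 0.5. z = (p̂ - p₀)/√(p₀(1-p₀)/n) = 3.578. Critical: ±2.576. Reject H₀.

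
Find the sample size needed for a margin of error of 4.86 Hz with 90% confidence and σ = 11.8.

n = (z*σ/E)² = (1.645×11.8/4.86)² = 16.0 → n = 16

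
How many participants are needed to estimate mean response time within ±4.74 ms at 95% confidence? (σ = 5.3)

n = (z*σ/E)² = (1.96×5.3/4.74)² = 4.8 → n = 5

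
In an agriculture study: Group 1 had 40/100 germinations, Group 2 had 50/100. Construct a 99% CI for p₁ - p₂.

p̂₁ = 0.4, p̂₂ = 0.5. Difference = -0.1. CI = (-0.28, 0.08)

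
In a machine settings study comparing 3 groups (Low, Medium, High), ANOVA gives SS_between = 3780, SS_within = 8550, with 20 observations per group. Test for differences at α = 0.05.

df_between = 2, df_within = 57. F = MS_between/MS_within = 1890.0/150.0 = 12.6. F_crit ≈ 3.159. Reject H₀. At least one mean differs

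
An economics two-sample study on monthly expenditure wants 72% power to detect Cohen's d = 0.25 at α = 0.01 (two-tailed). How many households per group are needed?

z_{α/2} = 2.576, z_β = Φ⁻¹(0.72) = 0.583. For small effect (d = 0.25): n per group = 2(z_{α/2} + z_β)²/d² = 2(2.576 + 0.583)²/0.25² = 319.3 → 320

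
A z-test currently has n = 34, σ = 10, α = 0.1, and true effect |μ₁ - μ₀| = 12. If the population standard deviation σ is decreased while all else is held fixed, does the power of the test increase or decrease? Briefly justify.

Power increases: a smaller σ shrinks the standard error σ/√n, moving the sampling distribution under H₁ further from the critical value.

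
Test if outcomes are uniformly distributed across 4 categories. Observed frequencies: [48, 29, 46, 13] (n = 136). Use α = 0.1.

Expected = 34 each. χ² = Σ(O-E)²/E = 23.706. df = 3, critical value = 6.251. Reject H₀.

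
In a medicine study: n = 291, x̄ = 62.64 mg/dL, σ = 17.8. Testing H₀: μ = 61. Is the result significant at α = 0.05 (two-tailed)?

z = (62.64 - 61)/(17.8/√291) = 1.572. Since |z| ≤ 1.96, not significant at α = 0.05.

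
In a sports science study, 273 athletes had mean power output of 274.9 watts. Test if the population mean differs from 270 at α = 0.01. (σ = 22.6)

z = (x̄ - μ₀)/(σ/√n) = (274.9 - 270)/(22.6/√273) = 3.582. Critical value: ±2.576. Since |3.582| > 2.576, Reject H₀.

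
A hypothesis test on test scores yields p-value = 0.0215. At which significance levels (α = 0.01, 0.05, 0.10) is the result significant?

p = 0.0215. Significant at: α = 0.05, 0.1.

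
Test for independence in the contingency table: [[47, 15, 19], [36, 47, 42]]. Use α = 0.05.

χ² = 18.073. df = 2, critical = 5.991. Reject H₀. Variables are dependent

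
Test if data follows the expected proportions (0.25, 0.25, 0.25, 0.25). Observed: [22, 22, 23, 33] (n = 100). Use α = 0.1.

Expected: [25.0, 25.0, 25.0, 25.0]. χ² = 3.44. df = 3, critical = 6.251. Fail to reject H₀.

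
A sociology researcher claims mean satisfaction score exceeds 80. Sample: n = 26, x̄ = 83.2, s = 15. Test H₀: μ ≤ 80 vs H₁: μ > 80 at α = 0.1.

t = (83.2 - 80)/(15/√26) = 1.088, df = 25. Critical t = 1.316. Fail to reject H₀.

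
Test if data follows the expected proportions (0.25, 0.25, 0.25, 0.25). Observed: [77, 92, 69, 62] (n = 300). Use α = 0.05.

Expected: [75.0, 75.0, 75.0, 75.0]. χ² = 6.64. df = 3, critical = 7.815. Fail to reject H₀.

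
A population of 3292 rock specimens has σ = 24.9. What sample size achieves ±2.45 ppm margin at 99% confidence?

Without FPC: n₀ = (2.576×24.9/2.45)² = 685.422. With FPC: n = n₀N/(n₀+N-1) = 567.4 → n = 568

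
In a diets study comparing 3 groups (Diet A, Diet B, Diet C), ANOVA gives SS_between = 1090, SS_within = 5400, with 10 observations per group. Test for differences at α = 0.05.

df_between = 2, df_within = 27. F = MS_between/MS_within = 545.0/200.0 = 2.725. F_crit ≈ 3.354. Fail to reject H₀.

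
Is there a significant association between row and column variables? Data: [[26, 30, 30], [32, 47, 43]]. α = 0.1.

χ² = 0.472. df = 2, critical = 4.605. Fail to reject H₀. No evidence of dependence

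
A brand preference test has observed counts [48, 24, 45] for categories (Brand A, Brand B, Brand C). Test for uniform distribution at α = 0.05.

Expected = 39 each. χ² = Σ(O-E)²/E = 8.769. df = 2, critical value = 5.991. Reject H₀.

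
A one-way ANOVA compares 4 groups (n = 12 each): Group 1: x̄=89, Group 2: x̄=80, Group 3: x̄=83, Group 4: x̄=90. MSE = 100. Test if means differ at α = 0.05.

Grand mean = 85.5. SS_between = 828.0, MS_between = 276.0. F = 2.76, F_crit ≈ 2.816. Fail to reject H₀.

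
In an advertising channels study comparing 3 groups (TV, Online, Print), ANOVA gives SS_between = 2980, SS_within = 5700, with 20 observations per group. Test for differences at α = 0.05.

df_between = 2, df_within = 57. F = MS_between/MS_within = 1490.0/100.0 = 14.9. F_crit ≈ 3.159. Reject H₀. At least one mean differs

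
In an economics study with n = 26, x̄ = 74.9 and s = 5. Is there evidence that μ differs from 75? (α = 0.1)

t = (x̄ - μ₀)/(s/√n) = (74.9 - 75)/(5/√26) = -0.102. df = 25, critical t = ±1.708. Fail to reject H₀.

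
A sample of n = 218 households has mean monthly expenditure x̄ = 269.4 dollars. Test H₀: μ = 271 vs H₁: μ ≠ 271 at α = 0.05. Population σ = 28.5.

z = (x̄ - μ₀)/(σ/√n) = (269.4 - 271)/(28.5/√218) = -0.829. Critical value: ±1.96. Since |-0.829| ≤ 1.96, Fail to reject H₀.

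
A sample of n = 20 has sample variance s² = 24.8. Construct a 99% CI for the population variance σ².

df = 19. χ²_{0.005} = 38.582, χ²_{0.995} = 6.844. CI for σ² = ((n-1)s²/χ²_{α/2}, (n-1)s²/χ²_{1-α/2}) = (19·24.8/38.582, 19·24.8/6.844) = (12.21, 68.85)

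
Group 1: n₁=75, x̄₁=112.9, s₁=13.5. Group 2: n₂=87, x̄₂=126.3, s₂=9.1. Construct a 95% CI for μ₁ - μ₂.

Difference = -13.4. SE = √(13.5²/75 + 9.1²/87) = 1.839. CI = (-17.0, -9.8)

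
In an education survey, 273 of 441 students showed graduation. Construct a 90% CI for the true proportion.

p̂ = 0.619. CI = p̂ ± z*√(p̂(1-p̂)/n) = (0.581, 0.657)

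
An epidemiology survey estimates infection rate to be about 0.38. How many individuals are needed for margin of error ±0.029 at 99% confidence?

n = z²p(1-p)/E² = 2.576²×0.38×0.62/0.029² = 1859.0 → n = 1859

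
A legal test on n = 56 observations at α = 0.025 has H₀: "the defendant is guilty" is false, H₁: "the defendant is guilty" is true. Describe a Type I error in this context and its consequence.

Type I error: rejecting H₀ when it is true — concluding that the defendant is guilty when in fact it is not. Consequence: convicting an innocent person.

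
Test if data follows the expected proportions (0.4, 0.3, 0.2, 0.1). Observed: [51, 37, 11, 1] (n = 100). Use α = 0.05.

Expected: [40.0, 30.0, 20.0, 10.0]. χ² = 16.808. df = 3, critical = 7.815. Reject H₀.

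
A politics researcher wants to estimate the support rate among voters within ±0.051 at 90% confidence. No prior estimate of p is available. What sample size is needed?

Conservative approach: use p = 0.5 (maximizes p(1-p) = 0.25). n = z²(0.25)/E² = 1.645²×0.25/0.051² = 260.1 → n = 261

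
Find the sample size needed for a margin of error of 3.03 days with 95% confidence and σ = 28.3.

n = (z*σ/E)² = (1.96×28.3/3.03)² = 335.1 → n = 336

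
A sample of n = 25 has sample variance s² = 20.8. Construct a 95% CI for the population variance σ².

df = 24. χ²_{0.025} = 39.364, χ²_{0.975} = 12.401. CI for σ² = ((n-1)s²/χ²_{α/2}, (n-1)s²/χ²_{1-α/2}) = (24·20.8/39.364, 24·20.8/12.401) = (12.68, 40.25)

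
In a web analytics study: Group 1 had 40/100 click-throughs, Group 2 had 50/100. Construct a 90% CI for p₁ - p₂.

p̂₁ = 0.4, p̂₂ = 0.5. Difference = -0.1. CI = (-0.215, 0.015)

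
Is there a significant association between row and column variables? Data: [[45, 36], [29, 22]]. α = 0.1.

χ² = 0.022. df = 1, critical = 2.706. Fail to reject H₀. No evidence of dependence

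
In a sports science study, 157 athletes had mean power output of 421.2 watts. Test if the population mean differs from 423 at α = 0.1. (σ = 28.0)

z = (x̄ - μ₀)/(σ/√n) = (421.2 - 423)/(28.0/√157) = -0.805. Critical value: ±1.645. Since |-0.805| ≤ 1.645, Fail to reject H₀.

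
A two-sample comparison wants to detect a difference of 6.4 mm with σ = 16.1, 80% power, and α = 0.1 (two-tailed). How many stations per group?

n per group = 2(z_α/2 + z_β)²σ²/d² = 2×(1.645 + 0.84)²×16.1²/6.4² = 78.2 → n = 79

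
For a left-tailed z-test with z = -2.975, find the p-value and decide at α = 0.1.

p = P(Z < -2.975) = Φ(-2.975) ≈ 0.0015. Since p < 0.1, reject H₀ (significant) at α = 0.1.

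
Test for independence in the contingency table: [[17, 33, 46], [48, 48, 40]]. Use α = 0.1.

χ² = 11.424. df = 2, critical = 4.605. Reject H₀. Variables are dependent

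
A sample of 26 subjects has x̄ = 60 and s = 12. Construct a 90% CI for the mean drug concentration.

CI = x̄ ± t*(s/√n) = 60 ± 1.708(12/√26) = (55.98, 64.02)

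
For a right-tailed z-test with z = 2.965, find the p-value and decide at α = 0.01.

p = P(Z > 2.965) = 1 - Φ(2.965) ≈ 0.0015. Since p < 0.01, reject H₀ (significant) at α = 0.01.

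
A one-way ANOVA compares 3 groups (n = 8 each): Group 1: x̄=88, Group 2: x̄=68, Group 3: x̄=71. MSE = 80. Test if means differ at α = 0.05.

Grand mean = 75.67. SS_between = 1861.33, MS_between = 930.67. F = 11.633, F_crit ≈ 3.467. Reject H₀.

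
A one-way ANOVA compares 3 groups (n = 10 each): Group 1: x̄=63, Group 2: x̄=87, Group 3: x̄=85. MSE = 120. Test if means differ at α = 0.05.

Grand mean = 78.33. SS_between = 3546.67, MS_between = 1773.33. F = 14.778, F_crit ≈ 3.354. Reject H₀.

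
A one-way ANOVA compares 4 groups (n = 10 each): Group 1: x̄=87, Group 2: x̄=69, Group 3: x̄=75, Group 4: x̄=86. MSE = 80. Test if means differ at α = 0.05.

Grand mean = 79.25. SS_between = 2287.5, MS_between = 762.5. F = 9.531, F_crit ≈ 2.866. Reject H₀.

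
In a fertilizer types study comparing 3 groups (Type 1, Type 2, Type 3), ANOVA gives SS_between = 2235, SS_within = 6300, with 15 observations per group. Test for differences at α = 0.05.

df_between = 2, df_within = 42. F = MS_between/MS_within = 1117.5/150.0 = 7.45. F_crit ≈ 3.22. Reject H₀. At least one mean differs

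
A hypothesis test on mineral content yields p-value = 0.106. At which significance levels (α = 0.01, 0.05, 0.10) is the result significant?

p = 0.106. Not significant at any of the given levels.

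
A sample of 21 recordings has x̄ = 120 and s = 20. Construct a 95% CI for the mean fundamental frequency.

CI = x̄ ± t*(s/√n) = 120 ± 2.086(20/√21) = (110.9, 129.1)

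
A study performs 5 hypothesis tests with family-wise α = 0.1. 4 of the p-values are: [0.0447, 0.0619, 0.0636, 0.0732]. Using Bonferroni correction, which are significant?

Bonferroni α = 0.1/5 = 0.02. None of the given p-values are significant.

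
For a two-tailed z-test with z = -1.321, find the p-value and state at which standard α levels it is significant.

p = 2·P(Z > |-1.321|) = 2·(1 - Φ(1.321)) ≈ 0.1865. Not significant at any standard level.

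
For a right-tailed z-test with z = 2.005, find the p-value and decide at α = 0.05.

p = P(Z > 2.005) = 1 - Φ(2.005) ≈ 0.0225. Since p < 0.05, reject H₀ (significant) at α = 0.05.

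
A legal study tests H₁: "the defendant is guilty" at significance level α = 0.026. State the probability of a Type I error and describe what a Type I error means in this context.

P(Type I error) = α = 0.026. A Type I error is rejecting H₀ when H₀ is actually true (false positive) — here, concluding that the defendant is guilty when in fact this is not the case. Consequence: convicting an innocent person.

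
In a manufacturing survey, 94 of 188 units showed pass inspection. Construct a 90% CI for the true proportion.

p̂ = 0.5. CI = p̂ ± z*√(p̂(1-p̂)/n) = (0.44, 0.56)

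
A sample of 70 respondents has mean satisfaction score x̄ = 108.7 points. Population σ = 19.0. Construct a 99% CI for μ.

CI = x̄ ± z*(σ/√n) = 108.7 ± 2.576(19.0/√70) = 108.7 ± 5.85 = (102.85, 114.55)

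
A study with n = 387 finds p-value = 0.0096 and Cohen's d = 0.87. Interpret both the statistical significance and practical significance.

Statistically significant (p = 0.0096 < 0.05). Cohen's d = 0.87 indicates a large effect size. Both statistical and practical significance should be considered.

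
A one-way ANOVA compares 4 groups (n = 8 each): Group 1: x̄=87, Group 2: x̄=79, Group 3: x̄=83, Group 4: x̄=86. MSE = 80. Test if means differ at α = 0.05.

Grand mean = 83.75. SS_between = 310.0, MS_between = 103.33. F = 1.292, F_crit ≈ 2.947. Fail to reject H₀.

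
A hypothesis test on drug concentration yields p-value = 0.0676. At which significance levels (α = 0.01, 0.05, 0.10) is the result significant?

p = 0.0676. Significant at: α = 0.1.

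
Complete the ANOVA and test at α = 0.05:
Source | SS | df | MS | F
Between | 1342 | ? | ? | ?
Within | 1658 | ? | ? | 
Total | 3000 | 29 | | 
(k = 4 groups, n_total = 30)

df_between = 3, df_within = 26. MS_between = 447.33, MS_within = 63.77. F = 7.015, F_crit ≈ 2.975. Reject H₀.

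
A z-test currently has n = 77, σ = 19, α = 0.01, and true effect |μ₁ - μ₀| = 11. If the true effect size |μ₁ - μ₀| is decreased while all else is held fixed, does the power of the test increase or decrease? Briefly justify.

Power decreases: a smaller true effect decreases the non-centrality λ = |μ₁ - μ₀|/(σ/√n).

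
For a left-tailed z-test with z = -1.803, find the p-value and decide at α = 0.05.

p = P(Z < -1.803) = Φ(-1.803) ≈ 0.0357. Since p < 0.05, reject H₀ (significant) at α = 0.05.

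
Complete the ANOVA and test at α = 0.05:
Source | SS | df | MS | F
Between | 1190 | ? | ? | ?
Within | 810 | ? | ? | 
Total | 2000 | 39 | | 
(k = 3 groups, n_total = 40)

df_between = 2, df_within = 37. MS_between = 595.0, MS_within = 21.89. F = 27.179, F_crit ≈ 3.252. Reject H₀.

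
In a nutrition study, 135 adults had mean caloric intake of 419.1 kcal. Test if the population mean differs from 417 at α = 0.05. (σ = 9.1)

z = (x̄ - μ₀)/(σ/√n) = (419.1 - 417)/(9.1/√135) = 2.681. Critical value: ±1.96. Since |2.681| > 1.96, Reject H₀.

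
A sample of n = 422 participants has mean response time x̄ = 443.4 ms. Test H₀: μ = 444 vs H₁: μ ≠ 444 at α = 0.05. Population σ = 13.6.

z = (x̄ - μ₀)/(σ/√n) = (443.4 - 444)/(13.6/√422) = -0.906. Critical value: ±1.96. Since |-0.906| ≤ 1.96, Fail to reject H₀.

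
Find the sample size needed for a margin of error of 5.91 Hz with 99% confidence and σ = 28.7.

n = (z*σ/E)² = (2.576×28.7/5.91)² = 156.5 → n = 157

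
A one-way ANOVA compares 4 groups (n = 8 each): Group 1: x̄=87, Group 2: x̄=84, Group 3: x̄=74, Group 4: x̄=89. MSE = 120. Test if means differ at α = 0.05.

Grand mean = 83.5. SS_between = 1064.0, MS_between = 354.67. F = 2.956, F_crit ≈ 2.947. Reject H₀.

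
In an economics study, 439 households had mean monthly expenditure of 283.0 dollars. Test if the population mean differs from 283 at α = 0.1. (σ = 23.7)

z = (x̄ - μ₀)/(σ/√n) = (283.0 - 283)/(23.7/√439) = 0.0. Critical value: ±1.645. Since |0.0| ≤ 1.645, Fail to reject H₀.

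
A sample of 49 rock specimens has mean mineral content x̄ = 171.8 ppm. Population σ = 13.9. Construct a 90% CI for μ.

CI = x̄ ± z*(σ/√n) = 171.8 ± 1.645(13.9/√49) = 171.8 ± 3.27 = (168.53, 175.07)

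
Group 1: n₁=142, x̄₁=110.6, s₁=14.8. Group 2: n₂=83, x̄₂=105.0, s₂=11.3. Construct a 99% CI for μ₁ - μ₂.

Difference = 5.6. SE = √(14.8²/142 + 11.3²/83) = 1.755. CI = (1.08, 10.12)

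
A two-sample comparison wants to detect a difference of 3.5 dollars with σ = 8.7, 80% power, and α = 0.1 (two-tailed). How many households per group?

n per group = 2(z_α/2 + z_β)²σ²/d² = 2×(1.645 + 0.84)²×8.7²/3.5² = 76.3 → n = 77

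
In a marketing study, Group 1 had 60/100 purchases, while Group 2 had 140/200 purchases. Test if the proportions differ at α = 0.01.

p̂₁ = 0.6, p̂₂ = 0.7, pooled p̂ = 0.667. z = -1.732. Critical: ±2.576. Fail to reject H₀.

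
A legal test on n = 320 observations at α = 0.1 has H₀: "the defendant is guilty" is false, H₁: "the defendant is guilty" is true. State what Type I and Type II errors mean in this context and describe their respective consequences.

Type I (false positive): concluding that the defendant is guilty when it is not — convicting an innocent person. Type II (false negative): failing to conclude that the defendant is guilty when it is — acquitting a guilty person. Which is costlier depends on domain priorities and is a judgement call rather than a statistical fact.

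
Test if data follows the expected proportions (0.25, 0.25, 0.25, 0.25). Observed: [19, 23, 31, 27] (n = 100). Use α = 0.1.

Expected: [25.0, 25.0, 25.0, 25.0]. χ² = 3.2. df = 3, critical = 6.251. Fail to reject H₀.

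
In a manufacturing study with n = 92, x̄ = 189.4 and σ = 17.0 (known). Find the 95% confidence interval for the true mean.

CI = x̄ ± z*(σ/√n) = 189.4 ± 1.96(17.0/√92) = 189.4 ± 3.47 = (185.93, 192.87)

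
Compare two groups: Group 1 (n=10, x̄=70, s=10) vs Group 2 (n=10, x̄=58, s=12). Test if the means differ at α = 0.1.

Pooled sp = 11.05. t = 2.429, df = 18. Critical t = ±1.734. Reject H₀.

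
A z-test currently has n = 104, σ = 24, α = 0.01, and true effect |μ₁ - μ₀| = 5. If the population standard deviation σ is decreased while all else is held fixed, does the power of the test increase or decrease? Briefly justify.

Power increases: a smaller σ shrinks the standard error σ/√n, moving the sampling distribution under H₁ further from the critical value.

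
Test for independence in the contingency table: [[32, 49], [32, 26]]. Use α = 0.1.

χ² = 3.339. df = 1, critical = 2.706. Reject H₀. Variables are dependent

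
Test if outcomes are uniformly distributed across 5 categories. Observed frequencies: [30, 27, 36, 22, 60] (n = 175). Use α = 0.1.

Expected = 35 each. χ² = Σ(O-E)²/E = 25.257. df = 4, critical value = 7.779. Reject H₀.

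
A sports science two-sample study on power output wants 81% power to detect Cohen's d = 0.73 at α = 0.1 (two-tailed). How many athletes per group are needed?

z_{α/2} = 1.645, z_β = Φ⁻¹(0.81) = 0.878. For medium effect (d = 0.73): n per group = 2(z_{α/2} + z_β)²/d² = 2(1.645 + 0.878)²/0.73² = 23.9 → 24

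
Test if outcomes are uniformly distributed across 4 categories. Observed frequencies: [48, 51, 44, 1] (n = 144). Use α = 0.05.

Expected = 36 each. χ² = Σ(O-E)²/E = 46.056. df = 3, critical value = 7.815. Reject H₀.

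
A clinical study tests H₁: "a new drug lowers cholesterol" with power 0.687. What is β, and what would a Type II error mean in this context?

β = 1 - power = 1 - 0.687 = 0.313. A Type II error is failing to reject H₀ when H₀ is false (false negative) — here, failing to conclude that a new drug lowers cholesterol when in fact it is true. Consequence: shelving an effective drug — patients miss out on a treatment that would have helped.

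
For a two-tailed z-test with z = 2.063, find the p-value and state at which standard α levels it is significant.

p = 2·P(Z > |2.063|) = 2·(1 - Φ(2.063)) ≈ 0.0391. Significant at α = 0.1; Significant at α = 0.05.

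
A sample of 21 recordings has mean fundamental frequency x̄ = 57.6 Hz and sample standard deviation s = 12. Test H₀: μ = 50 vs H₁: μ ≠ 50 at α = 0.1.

t = (x̄ - μ₀)/(s/√n) = (57.6 - 50)/(12/√21) = 2.902. df = 20, critical t = ±1.725. Reject H₀.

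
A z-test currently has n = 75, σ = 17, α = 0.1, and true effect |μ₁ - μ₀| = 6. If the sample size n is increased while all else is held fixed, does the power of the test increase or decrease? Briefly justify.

Power increases: a larger n shrinks the standard error σ/√n, moving the sampling distribution under H₁ further from the critical value.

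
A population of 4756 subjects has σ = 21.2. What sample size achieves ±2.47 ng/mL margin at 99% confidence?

Without FPC: n₀ = (2.576×21.2/2.47)² = 488.843. With FPC: n = n₀N/(n₀+N-1) = 443.4 → n = 444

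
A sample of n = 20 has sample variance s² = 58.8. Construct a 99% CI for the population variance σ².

df = 19. χ²_{0.005} = 38.582, χ²_{0.995} = 6.844. CI for σ² = ((n-1)s²/χ²_{α/2}, (n-1)s²/χ²_{1-α/2}) = (19·58.8/38.582, 19·58.8/6.844) = (28.96, 163.24)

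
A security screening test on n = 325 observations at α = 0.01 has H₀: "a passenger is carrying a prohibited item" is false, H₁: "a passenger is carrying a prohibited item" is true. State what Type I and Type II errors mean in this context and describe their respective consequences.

Type I (false positive): concluding that a passenger is carrying a prohibited item when it is not — detaining an innocent passenger — delay and inconvenience. Type II (false negative): failing to conclude that a passenger is carrying a prohibited item when it is — letting a prohibited item through — security breach. Which is costlier depends on domain priorities and is a judgement call rather than a statistical fact.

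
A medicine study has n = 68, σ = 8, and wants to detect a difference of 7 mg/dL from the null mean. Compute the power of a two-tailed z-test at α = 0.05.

SE = σ/√n = 8/√68 = 0.97. Non-centrality λ = d/SE = 7/0.97 = 7.215. Power ≈ Φ(λ - z_{α/2}) = Φ(7.215 - 1.96) = Φ(5.255) = 1.0.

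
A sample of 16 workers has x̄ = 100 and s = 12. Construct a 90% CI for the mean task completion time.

CI = x̄ ± t*(s/√n) = 100 ± 1.753(12/√16) = (94.74, 105.26)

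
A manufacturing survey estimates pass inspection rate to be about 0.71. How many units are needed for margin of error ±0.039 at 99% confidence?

n = z²p(1-p)/E² = 2.576²×0.71×0.29/0.039² = 898.3 → n = 899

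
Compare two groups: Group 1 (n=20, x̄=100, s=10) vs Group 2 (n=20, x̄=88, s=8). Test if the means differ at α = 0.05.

Pooled sp = 9.06. t = 4.191, df = 38. Critical t = ±2.024. Reject H₀.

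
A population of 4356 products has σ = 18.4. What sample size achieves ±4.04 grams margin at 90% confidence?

Without FPC: n₀ = (1.645×18.4/4.04)² = 56.131. With FPC: n = n₀N/(n₀+N-1) = 55.4 → n = 56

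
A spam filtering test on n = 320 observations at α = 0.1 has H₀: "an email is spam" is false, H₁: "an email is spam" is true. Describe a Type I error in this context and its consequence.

Type I error: rejecting H₀ when it is true — concluding that an email is spam when in fact it is not. Consequence: a legitimate email is sent to the spam folder and the user misses it.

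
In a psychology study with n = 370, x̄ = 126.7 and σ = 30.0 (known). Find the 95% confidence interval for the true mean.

CI = x̄ ± z*(σ/√n) = 126.7 ± 1.96(30.0/√370) = 126.7 ± 3.06 = (123.64, 129.76)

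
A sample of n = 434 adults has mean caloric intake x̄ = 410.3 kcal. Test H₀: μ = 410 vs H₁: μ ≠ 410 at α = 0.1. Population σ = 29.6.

z = (x̄ - μ₀)/(σ/√n) = (410.3 - 410)/(29.6/√434) = 0.211. Critical value: ±1.645. Since |0.211| ≤ 1.645, Fail to reject H₀.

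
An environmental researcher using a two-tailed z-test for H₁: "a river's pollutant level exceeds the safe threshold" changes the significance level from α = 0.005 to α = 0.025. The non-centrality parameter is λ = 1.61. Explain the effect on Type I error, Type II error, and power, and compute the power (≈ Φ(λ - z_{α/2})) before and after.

Increasing α from 0.005 to 0.025:
• Type I error rate increases (α is the Type I rate by definition).
• Critical value moves from z_{α/2} = 2.807 to 2.241, so power = Φ(λ - z_{α/2}) goes from Φ(1.61 - 2.807) = 0.116 to Φ(1.61 - 2.241) = 0.264.
• Type II error rate β = 1 - power therefore decreases (0.884 → 0.736).
Appropriate when false negatives are costly — here, allowing unsafe pollution to continue.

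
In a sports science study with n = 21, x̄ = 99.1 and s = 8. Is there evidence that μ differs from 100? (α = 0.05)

t = (x̄ - μ₀)/(s/√n) = (99.1 - 100)/(8/√21) = -0.516. df = 20, critical t = ±2.086. Fail to reject H₀.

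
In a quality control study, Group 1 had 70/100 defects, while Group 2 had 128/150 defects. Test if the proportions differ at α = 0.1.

p̂₁ = 0.7, p̂₂ = 0.853, pooled p̂ = 0.792. z = -2.926. Critical: ±1.645. Reject H₀.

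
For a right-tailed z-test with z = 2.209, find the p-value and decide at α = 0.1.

p = P(Z > 2.209) = 1 - Φ(2.209) ≈ 0.0136. Since p < 0.1, reject H₀ (significant) at α = 0.1.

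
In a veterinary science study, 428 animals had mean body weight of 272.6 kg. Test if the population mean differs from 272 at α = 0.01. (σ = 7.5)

z = (x̄ - μ₀)/(σ/√n) = (272.6 - 272)/(7.5/√428) = 1.655. Critical value: ±2.576. Since |1.655| ≤ 2.576, Fail to reject H₀.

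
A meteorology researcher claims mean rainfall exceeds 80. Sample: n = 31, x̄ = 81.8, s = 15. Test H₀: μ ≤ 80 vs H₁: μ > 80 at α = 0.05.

t = (81.8 - 80)/(15/√31) = 0.668, df = 30. Critical t = 1.697. Fail to reject H₀.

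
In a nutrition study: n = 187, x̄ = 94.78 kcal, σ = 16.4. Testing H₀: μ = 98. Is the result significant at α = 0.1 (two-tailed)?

z = (94.78 - 98)/(16.4/√187) = -2.685. Since |z| > 1.645, significant at α = 0.1.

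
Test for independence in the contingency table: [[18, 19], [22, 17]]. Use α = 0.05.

χ² = 0.459. df = 1, critical = 3.841. Fail to reject H₀. No evidence of dependence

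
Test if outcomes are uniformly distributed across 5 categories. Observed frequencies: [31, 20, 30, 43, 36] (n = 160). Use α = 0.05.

Expected = 32 each. χ² = Σ(O-E)²/E = 8.938. df = 4, critical value = 9.488. Fail to reject H₀.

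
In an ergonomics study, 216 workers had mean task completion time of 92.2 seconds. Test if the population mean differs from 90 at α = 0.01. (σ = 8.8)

z = (x̄ - μ₀)/(σ/√n) = (92.2 - 90)/(8.8/√216) = 3.674. Critical value: ±2.576. Since |3.674| > 2.576, Reject H₀.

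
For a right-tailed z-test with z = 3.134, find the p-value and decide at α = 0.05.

p = P(Z > 3.134) = 1 - Φ(3.134) ≈ 0.0009. Since p < 0.05, reject H₀ (significant) at α = 0.05.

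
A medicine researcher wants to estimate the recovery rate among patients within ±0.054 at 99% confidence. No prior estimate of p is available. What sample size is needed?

Conservative approach: use p = 0.5 (maximizes p(1-p) = 0.25). n = z²(0.25)/E² = 2.576²×0.25/0.054² = 568.9 → n = 569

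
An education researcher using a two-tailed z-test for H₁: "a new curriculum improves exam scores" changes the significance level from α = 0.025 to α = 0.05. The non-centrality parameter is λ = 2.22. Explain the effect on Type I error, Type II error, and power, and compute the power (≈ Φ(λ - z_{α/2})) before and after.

Increasing α from 0.025 to 0.05:
• Type I error rate increases (α is the Type I rate by definition).
• Critical value moves from z_{α/2} = 2.241 to 1.96, so power = Φ(λ - z_{α/2}) goes from Φ(2.22 - 2.241) = 0.492 to Φ(2.22 - 1.96) = 0.603.
• Type II error rate β = 1 - power therefore decreases (0.508 → 0.397).
Appropriate when false negatives are costly — here, keeping the old curriculum when the new one would have helped students.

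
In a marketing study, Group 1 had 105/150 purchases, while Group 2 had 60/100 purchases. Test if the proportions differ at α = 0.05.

p̂₁ = 0.7, p̂₂ = 0.6, pooled p̂ = 0.66. z = 1.635. Critical: ±1.96. Fail to reject H₀.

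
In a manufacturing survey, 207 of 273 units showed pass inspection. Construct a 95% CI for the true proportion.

p̂ = 0.758. CI = p̂ ± z*√(p̂(1-p̂)/n) = (0.707, 0.809)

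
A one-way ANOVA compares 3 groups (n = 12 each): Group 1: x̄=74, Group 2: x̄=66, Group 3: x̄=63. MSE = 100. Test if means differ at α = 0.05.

Grand mean = 67.67. SS_between = 776.0, MS_between = 388.0. F = 3.88, F_crit ≈ 3.285. Reject H₀.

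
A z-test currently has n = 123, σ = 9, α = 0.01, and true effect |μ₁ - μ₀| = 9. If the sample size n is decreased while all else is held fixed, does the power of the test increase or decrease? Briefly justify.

Power decreases: a smaller n inflates the standard error σ/√n, pulling the sampling distribution under H₁ back toward the critical value.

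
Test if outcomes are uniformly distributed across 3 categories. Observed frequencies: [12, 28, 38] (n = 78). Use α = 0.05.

Expected = 26 each. χ² = Σ(O-E)²/E = 13.231. df = 2, critical value = 5.991. Reject H₀.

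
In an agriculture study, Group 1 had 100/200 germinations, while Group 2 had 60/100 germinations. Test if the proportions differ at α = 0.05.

p̂₁ = 0.5, p̂₂ = 0.6, pooled p̂ = 0.533. z = -1.637. Critical: ±1.96. Fail to reject H₀.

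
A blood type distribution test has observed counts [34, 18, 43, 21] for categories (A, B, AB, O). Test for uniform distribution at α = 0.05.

Expected = 29 each. χ² = Σ(O-E)²/E = 14.0. df = 3, critical value = 7.815. Reject H₀.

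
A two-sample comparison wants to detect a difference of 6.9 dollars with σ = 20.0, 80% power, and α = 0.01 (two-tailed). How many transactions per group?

n per group = 2(z_α/2 + z_β)²σ²/d² = 2×(2.576 + 0.84)²×20.0²/6.9² = 196.1 → n = 197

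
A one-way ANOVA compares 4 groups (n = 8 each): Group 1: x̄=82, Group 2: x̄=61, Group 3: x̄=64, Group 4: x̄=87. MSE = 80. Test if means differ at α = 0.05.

Grand mean = 73.5. SS_between = 4008.0, MS_between = 1336.0. F = 16.7, F_crit ≈ 2.947. Reject H₀.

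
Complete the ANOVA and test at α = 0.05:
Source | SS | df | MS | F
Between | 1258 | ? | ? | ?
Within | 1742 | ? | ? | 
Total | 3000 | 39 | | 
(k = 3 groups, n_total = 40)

df_between = 2, df_within = 37. MS_between = 629.0, MS_within = 47.08. F = 13.36, F_crit ≈ 3.252. Reject H₀.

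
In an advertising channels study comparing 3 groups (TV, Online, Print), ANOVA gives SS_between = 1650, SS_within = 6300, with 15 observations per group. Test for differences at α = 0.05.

df_between = 2, df_within = 42. F = MS_between/MS_within = 825.0/150.0 = 5.5. F_crit ≈ 3.22. Reject H₀. At least one mean differs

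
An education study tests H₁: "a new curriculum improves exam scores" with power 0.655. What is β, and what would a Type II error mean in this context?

β = 1 - power = 1 - 0.655 = 0.345. A Type II error is failing to reject H₀ when H₀ is false (false negative) — here, failing to conclude that a new curriculum improves exam scores when in fact it is true. Consequence: keeping the old curriculum when the new one would have helped students.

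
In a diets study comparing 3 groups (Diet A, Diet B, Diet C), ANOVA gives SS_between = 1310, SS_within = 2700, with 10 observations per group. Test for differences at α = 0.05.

df_between = 2, df_within = 27. F = MS_between/MS_within = 655.0/100.0 = 6.55. F_crit ≈ 3.354. Reject H₀. At least one mean differs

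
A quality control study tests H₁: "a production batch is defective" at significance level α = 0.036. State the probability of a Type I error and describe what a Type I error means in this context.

P(Type I error) = α = 0.036. A Type I error is rejecting H₀ when H₀ is actually true (false positive) — here, concluding that a production batch is defective when in fact this is not the case. Consequence: scrapping a good batch — wasted material and cost for no reason.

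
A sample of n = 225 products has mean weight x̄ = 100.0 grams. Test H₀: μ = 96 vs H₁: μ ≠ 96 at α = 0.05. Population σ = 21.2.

z = (x̄ - μ₀)/(σ/√n) = (100.0 - 96)/(21.2/√225) = 2.83. Critical value: ±1.96. Since |2.83| > 1.96, Reject H₀.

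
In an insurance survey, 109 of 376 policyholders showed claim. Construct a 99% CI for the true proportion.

p̂ = 0.29. CI = p̂ ± z*√(p̂(1-p̂)/n) = (0.23, 0.35)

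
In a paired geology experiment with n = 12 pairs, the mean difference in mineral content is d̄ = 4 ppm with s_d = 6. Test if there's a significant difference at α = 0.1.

t = d̄/(s_d/√n) = 4/(6/√12) = 2.309. df = 11, critical t = ±1.796. Reject H₀.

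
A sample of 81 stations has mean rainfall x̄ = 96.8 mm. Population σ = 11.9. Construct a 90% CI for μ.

CI = x̄ ± z*(σ/√n) = 96.8 ± 1.645(11.9/√81) = 96.8 ± 2.18 = (94.62, 98.98)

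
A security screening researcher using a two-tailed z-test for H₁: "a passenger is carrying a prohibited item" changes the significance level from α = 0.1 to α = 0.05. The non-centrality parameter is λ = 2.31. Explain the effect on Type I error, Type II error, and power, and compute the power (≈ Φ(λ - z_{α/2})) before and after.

Decreasing α from 0.1 to 0.05:
• Type I error rate decreases (α is the Type I rate by definition).
• Critical value moves from z_{α/2} = 1.645 to 1.96, so power = Φ(λ - z_{α/2}) goes from Φ(2.31 - 1.645) = 0.747 to Φ(2.31 - 1.96) = 0.637.
• Type II error rate β = 1 - power therefore increases (0.253 → 0.363).
Appropriate when false positives are costly — here, detaining an innocent passenger — delay and inconvenience.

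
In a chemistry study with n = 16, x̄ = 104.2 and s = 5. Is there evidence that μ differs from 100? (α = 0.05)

t = (x̄ - μ₀)/(s/√n) = (104.2 - 100)/(5/√16) = 3.36. df = 15, critical t = ±2.131. Reject H₀.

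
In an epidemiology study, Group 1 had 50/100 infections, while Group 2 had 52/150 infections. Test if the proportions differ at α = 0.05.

p̂₁ = 0.5, p̂₂ = 0.347, pooled p̂ = 0.408. z = 2.417. Critical: ±1.96. Reject H₀.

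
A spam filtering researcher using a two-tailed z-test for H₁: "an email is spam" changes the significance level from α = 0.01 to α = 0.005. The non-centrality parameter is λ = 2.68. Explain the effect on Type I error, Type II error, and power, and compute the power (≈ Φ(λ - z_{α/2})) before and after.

Decreasing α from 0.01 to 0.005:
• Type I error rate decreases (α is the Type I rate by definition).
• Critical value moves from z_{α/2} = 2.576 to 2.807, so power = Φ(λ - z_{α/2}) goes from Φ(2.68 - 2.576) = 0.541 to Φ(2.68 - 2.807) = 0.449.
• Type II error rate β = 1 - power therefore increases (0.459 → 0.551).
Appropriate when false positives are costly — here, a legitimate email is sent to the spam folder and the user misses it.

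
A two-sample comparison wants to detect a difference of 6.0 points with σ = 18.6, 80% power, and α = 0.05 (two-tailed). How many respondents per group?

n per group = 2(z_α/2 + z_β)²σ²/d² = 2×(1.96 + 0.84)²×18.6²/6.0² = 150.7 → n = 151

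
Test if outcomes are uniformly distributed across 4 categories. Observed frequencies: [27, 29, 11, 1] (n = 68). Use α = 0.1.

Expected = 17 each. χ² = Σ(O-E)²/E = 31.529. df = 3, critical value = 6.251. Reject H₀.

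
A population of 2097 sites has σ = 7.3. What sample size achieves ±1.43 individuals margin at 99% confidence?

Without FPC: n₀ = (2.576×7.3/1.43)² = 172.928. With FPC: n = n₀N/(n₀+N-1) = 159.8 → n = 160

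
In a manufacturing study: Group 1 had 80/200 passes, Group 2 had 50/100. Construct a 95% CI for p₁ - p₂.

p̂₁ = 0.4, p̂₂ = 0.5. Difference = -0.1. CI = (-0.219, 0.019)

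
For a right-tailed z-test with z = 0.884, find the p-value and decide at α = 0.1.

p = P(Z > 0.884) = 1 - Φ(0.884) ≈ 0.1883. Since p ≥ 0.1, fail to reject H₀ (not significant) at α = 0.1.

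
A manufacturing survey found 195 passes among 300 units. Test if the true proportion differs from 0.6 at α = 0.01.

p̂ = 0.65, p₀ = 0.6. z = (p̂ - p₀)/√(p₀(1-p₀)/n) = 1.768. Critical: ±2.576. Fail to reject H₀.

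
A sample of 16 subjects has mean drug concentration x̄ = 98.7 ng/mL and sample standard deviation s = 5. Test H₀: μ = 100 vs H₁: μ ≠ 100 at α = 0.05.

t = (x̄ - μ₀)/(s/√n) = (98.7 - 100)/(5/√16) = -1.04. df = 15, critical t = ±2.131. Fail to reject H₀.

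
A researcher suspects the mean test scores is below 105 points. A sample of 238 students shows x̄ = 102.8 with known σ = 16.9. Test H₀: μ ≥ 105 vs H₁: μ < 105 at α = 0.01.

z = -2.008. Critical value: -2.33. Fail to reject H₀.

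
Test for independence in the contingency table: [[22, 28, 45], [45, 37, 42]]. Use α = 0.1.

χ² = 5.501. df = 2, critical = 4.605. Reject H₀. Variables are dependent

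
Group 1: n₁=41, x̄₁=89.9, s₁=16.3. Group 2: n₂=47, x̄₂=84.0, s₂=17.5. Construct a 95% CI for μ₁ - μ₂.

Difference = 5.9. SE = √(16.3²/41 + 17.5²/47) = 3.605. CI = (-1.17, 12.97)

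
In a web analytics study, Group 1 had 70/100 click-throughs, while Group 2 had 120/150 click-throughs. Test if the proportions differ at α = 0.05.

p̂₁ = 0.7, p̂₂ = 0.8, pooled p̂ = 0.76. z = -1.814. Critical: ±1.96. Fail to reject H₀.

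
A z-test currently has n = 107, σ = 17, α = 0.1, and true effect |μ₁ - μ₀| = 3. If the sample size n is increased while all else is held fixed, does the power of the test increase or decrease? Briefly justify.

Power increases: a larger n shrinks the standard error σ/√n, moving the sampling distribution under H₁ further from the critical value.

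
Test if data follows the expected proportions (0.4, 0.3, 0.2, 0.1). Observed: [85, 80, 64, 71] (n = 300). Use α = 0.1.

Expected: [120.0, 90.0, 60.0, 30.0]. χ² = 67.619. df = 3, critical = 6.251. Reject H₀.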